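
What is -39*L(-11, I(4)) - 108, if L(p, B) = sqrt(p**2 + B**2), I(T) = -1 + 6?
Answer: -108 - 39*sqrt(146) ≈ -579.24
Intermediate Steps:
I(T) = 5
L(p, B) = sqrt(B**2 + p**2)
-39*L(-11, I(4)) - 108 = -39*sqrt(5**2 + (-11)**2) - 108 = -39*sqrt(25 + 121) - 108 = -39*sqrt(146) - 108 = -108 - 39*sqrt(146)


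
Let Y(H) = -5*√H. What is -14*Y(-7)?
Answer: 70*I*√7 ≈ 185.2*I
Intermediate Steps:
-14*Y(-7) = -(-70)*√(-7) = -(-70)*I*√7 = 70*I*√7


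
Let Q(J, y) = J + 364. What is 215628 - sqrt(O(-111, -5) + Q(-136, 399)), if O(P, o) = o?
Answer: 215628 - sqrt(223) ≈ 2.1561e+5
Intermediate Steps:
Q(J, y) = 364 + J
215628 - sqrt(O(-111, -5) + Q(-136, 399)) = 215628 - sqrt(-5 + (364 - 136)) = 215628 - sqrt(-5 + 228) = 215628 - sqrt(223)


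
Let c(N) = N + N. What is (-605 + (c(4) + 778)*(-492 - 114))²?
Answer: 227453640241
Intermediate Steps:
c(N) = 2*N
(-605 + (c(4) + 778)*(-492 - 114))² = (-605 + (2*4 + 778)*(-492 - 114))² = (-605 + (8 + 778)*(-606))² = (-605 + 786*(-606))² = (-605 - 476316)² = (-476921)² = 227453640241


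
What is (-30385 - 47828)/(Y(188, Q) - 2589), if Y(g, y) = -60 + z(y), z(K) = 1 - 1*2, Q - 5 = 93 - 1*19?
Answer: 78213/2650 ≈ 29.514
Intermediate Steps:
Q = 79 (Q = 5 + (93 - 1*19) = 5 + (93 - 19) = 5 + 74 = 79)
z(K) = -1 (z(K) = 1 - 2 = -1)
Y(g, y) = -61 (Y(g, y) = -60 - 1 = -61)
(-30385 - 47828)/(Y(188, Q) - 2589) = (-30385 - 47828)/(-61 - 2589) = -78213/(-2650) = -78213*(-1/2650) = 78213/2650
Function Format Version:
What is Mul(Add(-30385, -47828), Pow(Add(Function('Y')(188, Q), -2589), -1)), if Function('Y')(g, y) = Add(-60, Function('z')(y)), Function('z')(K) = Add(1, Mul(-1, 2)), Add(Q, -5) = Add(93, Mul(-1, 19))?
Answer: Rational(78213, 2650) ≈ 29.514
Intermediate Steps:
Q = 79 (Q = Add(5, Add(93, Mul(-1, 19))) = Add(5, Add(93, -19)) = Add(5, 74) = 79)
Function('z')(K) = -1 (Function('z')(K) = Add(1, -2) = -1)
Function('Y')(g, y) = -61 (Function('Y')(g, y) = Add(-60, -1) = -61)
Mul(Add(-30385, -47828), Pow(Add(Function('Y')(188, Q), -2589), -1)) = Mul(Add(-30385, -47828), Pow(Add(-61, -2589), -1)) = Mul(-78213, Pow(-2650, -1)) = Mul(-78213, Rational(-1, 2650)) = Rational(78213, 2650)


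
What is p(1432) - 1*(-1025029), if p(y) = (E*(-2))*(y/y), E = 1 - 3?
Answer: 1025033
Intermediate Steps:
E = -2
p(y) = 4 (p(y) = (-2*(-2))*(y/y) = 4*1 = 4)
p(1432) - 1*(-1025029) = 4 - 1*(-1025029) = 4 + 1025029 = 1025033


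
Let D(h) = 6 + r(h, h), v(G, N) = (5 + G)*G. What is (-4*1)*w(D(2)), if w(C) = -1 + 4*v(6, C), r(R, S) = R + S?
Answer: -1052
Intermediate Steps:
v(G, N) = G*(5 + G)
D(h) = 6 + 2*h (D(h) = 6 + (h + h) = 6 + 2*h)
w(C) = 263 (w(C) = -1 + 4*(6*(5 + 6)) = -1 + 4*(6*11) = -1 + 4*66 = -1 + 264 = 263)
(-4*1)*w(D(2)) = -4*1*263 = -4*263 = -1052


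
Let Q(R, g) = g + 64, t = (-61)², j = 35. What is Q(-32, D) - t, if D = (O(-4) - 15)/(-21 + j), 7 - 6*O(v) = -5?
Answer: -51211/14 ≈ -3657.9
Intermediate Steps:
t = 3721
O(v) = 2 (O(v) = 7/6 - ⅙*(-5) = 7/6 + ⅚ = 2)
D = -13/14 (D = (2 - 15)/(-21 + 35) = -13/14 ≈ -0.92857)
Q(R, g) = 64 + g
Q(-32, D) - t = (64 - 13/14) - 1*3721 = 883/14 - 3721 = -51211/14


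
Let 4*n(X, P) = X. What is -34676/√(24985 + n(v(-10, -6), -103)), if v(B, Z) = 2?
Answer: -34676*√99942/49971 ≈ -219.37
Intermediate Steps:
n(X, P) = X/4
-34676/√(24985 + n(v(-10, -6), -103)) = -34676/√(24985 + (¼)*2) = -34676/√(24985 + ½) = -34676*√99942/49971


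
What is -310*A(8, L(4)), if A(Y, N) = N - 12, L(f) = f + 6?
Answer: 620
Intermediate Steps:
L(f) = 6 + f
A(Y, N) = -12 + N
-310*A(8, L(4)) = -310*(-12 + (6 + 4)) = -310*(-12 + 10) = -310*(-2) = 620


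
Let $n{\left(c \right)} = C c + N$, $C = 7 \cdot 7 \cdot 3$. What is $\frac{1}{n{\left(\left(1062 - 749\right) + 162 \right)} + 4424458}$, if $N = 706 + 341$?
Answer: $\frac{1}{4495330} \approx 2.2245 \cdot 10^{-7}$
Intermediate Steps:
$N = 1047$
$C = 147$ ($C = 49 \cdot 3 = 147$)
$n{\left(c \right)} = 1047 + 147 c$ ($n{\left(c \right)} = 147 c + 1047 = 1047 + 147 c$)
$\frac{1}{n{\left(\left(1062 - 749\right) + 162 \right)} + 4424458} = \frac{1}{\left(1047 + 147 \left(\left(1062 - 749\right) + 162\right)\right) + 4424458} = \frac{1}{\left(1047 + 147 \left(313 + 162\right)\right) + 4424458} = \frac{1}{\left(1047 + 147 \cdot 475\right) + 4424458} = \frac{1}{\left(1047 + 69825\right) + 4424458} = \frac{1}{70872 + 4424458} = \frac{1}{4495330}$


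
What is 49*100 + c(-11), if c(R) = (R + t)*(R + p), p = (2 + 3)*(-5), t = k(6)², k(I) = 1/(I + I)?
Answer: 21183/4 ≈ 5295.8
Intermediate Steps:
k(I) = 1/(2*I)
t = 1/144 (t = ((½)/6)² = ((½)*(⅙))² = (1/12)² = 1/144 ≈ 0.0069444)
p = -25 (p = 5*(-5) = -25)
c(R) = (-25 + R)*(1/144 + R) (c(R) = (R + 1/144)*(R - 25) = (1/144 + R)*(-25 + R) = (-25 + R)*(1/144 + R))
49*100 + c(-11) = 49*100 + (-25/144 + (-11)² - 3599/144*(-11)) = 4900 + (-25/144 + 121 + 39589/144) = 4900 + 1583/4 = 21183/4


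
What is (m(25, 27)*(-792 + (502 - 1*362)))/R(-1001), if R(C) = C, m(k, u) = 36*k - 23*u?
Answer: 181908/1001 ≈ 181.73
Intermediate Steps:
m(k, u) = -23*u + 36*k
(m(25, 27)*(-792 + (502 - 1*362)))/R(-1001) = ((-23*27 + 36*25)*(-792 + (502 - 1*362)))/(-1001) = ((-621 + 900)*(-792 + (502 - 362)))*(-1/1001) = (279*(-792 + 140))*(-1/1001) = (279*(-652))*(-1/1001) = -181908*(-1/1001) = 181908/1001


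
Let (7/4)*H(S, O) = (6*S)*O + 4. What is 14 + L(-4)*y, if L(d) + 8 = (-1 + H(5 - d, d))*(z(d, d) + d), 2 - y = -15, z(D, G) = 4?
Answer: -122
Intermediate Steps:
y = 17 (y = 2 - 1*(-15) = 2 + 15 = 17)
H(S, O) = 16/7 + 24*O*S/7 (H(S, O) = 4*((6*S)*O + 4)/7 = 4*(6*O*S + 4)/7 = 4*(4 + 6*O*S)/7 = 16/7 + 24*O*S/7)
L(d) = -8 + (4 + d)*(9/7 + 24*d*(5 - d)/7) (L(d) = -8 + (-1 + (16/7 + 24*d*(5 - d)/7))*(4 + d) = -8 + (9/7 + 24*d*(5 - d)/7)*(4 + d) = -8 + (4 + d)*(9/7 + 24*d*(5 - d)/7))
14 + L(-4)*y = 14 + (-20/7 - 24/7*(-4)³ + (24/7)*(-4)² + (489/7)*(-4))*17 = 14 + (-20/7 - 24/7*(-64) + (24/7)*16 - 1956/7)*17 = 14 + (-20/7 + 1536/7 + 384/7 - 1956/7)*17 = 14 - 8*17 = 14 - 136 = -122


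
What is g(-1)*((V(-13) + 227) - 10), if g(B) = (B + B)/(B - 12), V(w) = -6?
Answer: 422/13 ≈ 32.462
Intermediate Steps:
g(B) = 2*B/(-12 + B) (g(B) = (2*B)/(-12 + B) = 2*B/(-12 + B))
g(-1)*((V(-13) + 227) - 10) = (2*(-1)/(-12 - 1))*((-6 + 227) - 10) = (2*(-1)/(-13))*(221 - 10) = (2*(-1)*(-1/13))*211 = (2/13)*211 = 422/13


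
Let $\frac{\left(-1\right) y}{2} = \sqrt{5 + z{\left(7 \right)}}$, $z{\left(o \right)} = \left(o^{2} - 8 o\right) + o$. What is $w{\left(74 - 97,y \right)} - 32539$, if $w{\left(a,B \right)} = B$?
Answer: $-32539 - 2 \sqrt{5} \approx -32543.0$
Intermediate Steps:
$z{\left(o \right)} = o^{2} - 7 o$
$y = - 2 \sqrt{5}$ ($y = - 2 \sqrt{5 + 7 \left(-7 + 7\right)} = - 2 \sqrt{5 + 7 \cdot 0} = - 2 \sqrt{5 + 0} = - 2 \sqrt{5} \approx -4.4721$)
$w{\left(74 - 97,y \right)} - 32539 = - 2 \sqrt{5} - 32539 = -32539 - 2 \sqrt{5}$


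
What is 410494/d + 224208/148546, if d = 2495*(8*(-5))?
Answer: -9650320831/3706222700 ≈ -2.6038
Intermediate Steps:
d = -99800 (d = 2495*(-40) = -99800)
410494/d + 224208/148546 = 410494/(-99800) + 224208/148546 = 410494*(-1/99800) + 224208*(1/148546) = -205247/49900 + 112104/74273 = -9650320831/3706222700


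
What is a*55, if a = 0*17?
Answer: 0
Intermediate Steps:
a = 0
a*55 = 0*55 = 0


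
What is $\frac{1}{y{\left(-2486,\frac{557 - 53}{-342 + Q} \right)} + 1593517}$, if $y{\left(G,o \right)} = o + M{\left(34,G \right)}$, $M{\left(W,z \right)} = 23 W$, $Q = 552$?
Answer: $\frac{5}{7971507} \approx 6.2723 \cdot 10^{-7}$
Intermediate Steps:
$y{\left(G,o \right)} = 782 + o$ ($y{\left(G,o \right)} = o + 23 \cdot 34 = o + 782 = 782 + o$)
$\frac{1}{y{\left(-2486,\frac{557 - 53}{-342 + Q} \right)} + 1593517} = \frac{1}{\left(782 + \frac{557 - 53}{-342 + 552}\right) + 1593517} = \frac{1}{\left(782 + \frac{504}{210}\right) + 1593517} = \frac{1}{\left(782 + 504 \cdot \frac{1}{210}\right) + 1593517} = \frac{1}{\left(782 + \frac{12}{5}\right) + 1593517} = \frac{1}{\frac{3922}{5} + 1593517} = \frac{1}{\frac{7971507}{5}} = \frac{5}{7971507}$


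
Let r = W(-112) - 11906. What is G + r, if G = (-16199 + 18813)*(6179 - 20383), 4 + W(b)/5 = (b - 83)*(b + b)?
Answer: -36922782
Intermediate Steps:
W(b) = -20 + 10*b*(-83 + b) (W(b) = -20 + 5*((b - 83)*(b + b)) = -20 + 5*((-83 + b)*(2*b)) = -20 + 5*(2*b*(-83 + b)) = -20 + 10*b*(-83 + b))
r = 206474 (r = (-20 - 830*(-112) + 10*(-112)**2) - 11906 = (-20 + 92960 + 10*12544) - 11906 = (-20 + 92960 + 125440) - 11906 = 218380 - 11906 = 206474)
G = -37129256 (G = 2614*(-14204) = -37129256)
G + r = -37129256 + 206474 = -36922782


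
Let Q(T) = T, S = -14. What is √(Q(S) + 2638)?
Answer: 8*√41 ≈ 51.225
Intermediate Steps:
√(Q(S) + 2638) = √(-14 + 2638) = √2624 = 8*√41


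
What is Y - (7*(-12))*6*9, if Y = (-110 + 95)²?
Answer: 4761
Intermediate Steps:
Y = 225 (Y = (-15)² = 225)
Y - (7*(-12))*6*9 = 225 - (7*(-12))*6*9 = 225 - (-84*6)*9 = 225 - (-504)*9 = 225 - 1*(-4536) = 225 + 4536 = 4761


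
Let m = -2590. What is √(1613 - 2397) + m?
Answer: -2590 + 28*I ≈ -2590.0 + 28.0*I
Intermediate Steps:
√(1613 - 2397) + m = √(1613 - 2397) - 2590 = √(-784) - 2590 = 28*I - 2590 = -2590 + 28*I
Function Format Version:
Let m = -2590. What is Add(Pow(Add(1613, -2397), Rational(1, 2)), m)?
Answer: Add(-2590, Mul(28, I)) ≈ Add(-2590.0, Mul(28.000, I))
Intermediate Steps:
Add(Pow(Add(1613, -2397), Rational(1, 2)), m) = Add(Pow(Add(1613, -2397), Rational(1, 2)), -2590) = Add(Pow(-784, Rational(1, 2)), -2590) = Add(Mul(28, I), -2590) = Add(-2590, Mul(28, I))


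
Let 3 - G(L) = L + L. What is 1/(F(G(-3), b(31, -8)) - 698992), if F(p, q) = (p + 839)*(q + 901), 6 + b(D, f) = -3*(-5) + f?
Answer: 1/65904 ≈ 1.5174e-5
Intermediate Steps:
b(D, f) = 9 + f (b(D, f) = -6 + (-3*(-5) + f) = -6 + (15 + f) = 9 + f)
G(L) = 3 - 2*L (G(L) = 3 - (L + L) = 3 - 2*L)
F(p, q) = (839 + p)*(901 + q)
1/(F(G(-3), b(31, -8)) - 698992) = 1/((755939 + 839*(9 - 8) + 901*(3 - 2*(-3)) + (3 - 2*(-3))*(9 - 8)) - 698992) = 1/((755939 + 839*1 + 901*(3 + 6) + (3 + 6)*1) - 698992) = 1/((755939 + 839 + 901*9 + 9*1) - 698992) = 1/((755939 + 839 + 8109 + 9) - 698992) = 1/(764896 - 698992) = 1/65904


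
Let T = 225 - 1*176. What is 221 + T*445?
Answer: 22026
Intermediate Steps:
T = 49 (T = 225 - 176 = 49)
221 + T*445 = 221 + 49*445 = 221 + 21805 = 22026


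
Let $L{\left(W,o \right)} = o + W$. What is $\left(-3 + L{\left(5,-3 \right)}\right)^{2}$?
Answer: $1$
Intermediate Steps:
$L{\left(W,o \right)} = W + o$
$\left(-3 + L{\left(5,-3 \right)}\right)^{2} = \left(-3 + \left(5 - 3\right)\right)^{2} = \left(-3 + 2\right)^{2} = \left(-1\right)^{2} = 1$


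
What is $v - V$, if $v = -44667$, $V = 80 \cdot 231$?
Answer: $-63147$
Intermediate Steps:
$V = 18480$
$v - V = -44667 - 18480 = -63147$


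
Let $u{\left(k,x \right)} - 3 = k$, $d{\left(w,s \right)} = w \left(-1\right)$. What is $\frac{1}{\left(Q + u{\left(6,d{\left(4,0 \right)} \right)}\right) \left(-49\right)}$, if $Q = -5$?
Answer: $- \frac{1}{196} \approx -0.005102$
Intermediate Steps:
$d{\left(w,s \right)} = - w$
$u{\left(k,x \right)} = 3 + k$
$\frac{1}{\left(Q + u{\left(6,d{\left(4,0 \right)} \right)}\right) \left(-49\right)} = \frac{1}{\left(-5 + \left(3 + 6\right)\right) \left(-49\right)} = \frac{1}{\left(-5 + 9\right) \left(-49\right)} = \frac{1}{4 \left(-49\right)} = \frac{1}{-196} = - \frac{1}{196}$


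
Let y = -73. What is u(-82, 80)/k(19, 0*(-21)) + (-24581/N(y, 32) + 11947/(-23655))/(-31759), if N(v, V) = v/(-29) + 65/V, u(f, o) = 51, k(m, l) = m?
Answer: 3017151420044/1057021617015 ≈ 2.8544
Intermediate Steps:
N(v, V) = 65/V - v/29 (N(v, V) = v*(-1/29) + 65/V = -v/29 + 65/V = 65/V - v/29)
u(-82, 80)/k(19, 0*(-21)) + (-24581/N(y, 32) + 11947/(-23655))/(-31759) = 51/19 + (-24581/(65/32 - 1/29*(-73)) + 11947/(-23655))/(-31759) = 51*(1/19) + (-24581/(65*(1/32) + 73/29) + 11947*(-1/23655))*(-1/31759) = 51/19 + (-24581/(65/32 + 73/29) - 11947/23655)*(-1/31759) = 51/19 + (-24581/4221/928 - 11947/23655)*(-1/31759) = 51/19 + (-24581*928/4221 - 11947/23655)*(-1/31759) = 51/19 + (-22811168/4221 - 11947/23655)*(-1/31759) = 51/19 - 179882869109/33282585*(-1/31759) = 51/19 + 179882869109/1057021617015 = 3017151420044/1057021617015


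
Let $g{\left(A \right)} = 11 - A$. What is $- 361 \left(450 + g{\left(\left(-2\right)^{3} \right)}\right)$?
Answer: $-169309$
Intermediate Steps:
$- 361 \left(450 + g{\left(\left(-2\right)^{3} \right)}\right) = - 361 \left(450 + \left(11 - \left(-2\right)^{3}\right)\right) = - 361 \left(450 + \left(11 - -8\right)\right) = - 361 \left(450 + \left(11 + 8\right)\right) = - 361 \left(450 + 19\right) = \left(-361\right) 469 = -169309$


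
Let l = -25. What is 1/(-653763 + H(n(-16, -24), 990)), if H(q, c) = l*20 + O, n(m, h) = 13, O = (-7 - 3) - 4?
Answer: -1/654277 ≈ -1.5284e-6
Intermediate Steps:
O = -14 (O = -10 - 4 = -14)
H(q, c) = -514 (H(q, c) = -25*20 - 14 = -500 - 14 = -514)
1/(-653763 + H(n(-16, -24), 990)) = 1/(-653763 - 514) = 1/(-654277) = -1/654277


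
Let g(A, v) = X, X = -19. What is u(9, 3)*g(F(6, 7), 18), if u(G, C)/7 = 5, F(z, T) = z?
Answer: -665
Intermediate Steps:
g(A, v) = -19
u(G, C) = 35 (u(G, C) = 7*5 = 35)
u(9, 3)*g(F(6, 7), 18) = 35*(-19) = -665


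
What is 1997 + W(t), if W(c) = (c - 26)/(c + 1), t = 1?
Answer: 3969/2 ≈ 1984.5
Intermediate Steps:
W(c) = (-26 + c)/(1 + c)
1997 + W(t) = 1997 + (-26 + 1)/(1 + 1) = 1997 - 25/2 = 3969/2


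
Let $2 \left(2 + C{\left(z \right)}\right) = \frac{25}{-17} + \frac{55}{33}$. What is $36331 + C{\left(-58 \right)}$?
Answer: $\frac{1852784}{51} \approx 36329.0$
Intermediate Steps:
$C{\left(z \right)} = - \frac{97}{51}$ ($C{\left(z \right)} = -2 + \frac{\frac{25}{-17} + \frac{55}{33}}{2} = -2 + \frac{25 \left(- \frac{1}{17}\right) + 55 \cdot \frac{1}{33}}{2} = -2 + \frac{- \frac{25}{17} + \frac{5}{3}}{2} = -2 + \frac{1}{2} \cdot \frac{10}{51} = -2 + \frac{5}{51} = - \frac{97}{51}$)
$36331 + C{\left(-58 \right)} = 36331 - \frac{97}{51} = \frac{1852784}{51}$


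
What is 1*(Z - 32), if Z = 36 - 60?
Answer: -56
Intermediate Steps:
Z = -24
1*(Z - 32) = 1*(-24 - 32) = 1*(-56) = -56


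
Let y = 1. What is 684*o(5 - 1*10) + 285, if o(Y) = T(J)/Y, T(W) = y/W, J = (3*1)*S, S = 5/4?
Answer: 6213/25 ≈ 248.52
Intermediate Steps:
S = 5/4 (S = 5*(¼) = 5/4 ≈ 1.2500)
J = 15/4 (J = (3*1)*(5/4) = 3*(5/4) = 15/4 ≈ 3.7500)
T(W) = 1/W
o(Y) = 4/(15*Y) (o(Y) = 1/((15/4)*Y) = 4/(15*Y))
684*o(5 - 1*10) + 285 = 684*(4/(15*(5 - 1*10))) + 285 = 684*(4/(15*(5 - 10))) + 285 = 684*((4/15)/(-5)) + 285 = 684*((4/15)*(-⅕)) + 285 = 684*(-4/75) + 285 = -912/25 + 285 = 6213/25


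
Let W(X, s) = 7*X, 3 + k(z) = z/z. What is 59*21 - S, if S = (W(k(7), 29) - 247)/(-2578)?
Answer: 3193881/2578 ≈ 1238.9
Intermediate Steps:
k(z) = -2 (k(z) = -3 + z/z = -3 + 1 = -2)
S = 261/2578 (S = (7*(-2) - 247)/(-2578) = (-14 - 247)*(-1/2578) = -261*(-1/2578) = 261/2578 ≈ 0.10124)
59*21 - S = 59*21 - 1*261/2578 = 1239 - 261/2578 = 3193881/2578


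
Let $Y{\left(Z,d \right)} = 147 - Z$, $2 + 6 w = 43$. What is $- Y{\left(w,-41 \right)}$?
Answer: $- \frac{841}{6} \approx -140.17$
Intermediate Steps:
$w = \frac{41}{6}$ ($w = - \frac{1}{3} + \frac{1}{6} \cdot 43 = - \frac{1}{3} + \frac{43}{6} = \frac{41}{6} \approx 6.8333$)
$- Y{\left(w,-41 \right)} = - (147 - \frac{41}{6}) = \left(-1\right) \frac{841}{6} = - \frac{841}{6}$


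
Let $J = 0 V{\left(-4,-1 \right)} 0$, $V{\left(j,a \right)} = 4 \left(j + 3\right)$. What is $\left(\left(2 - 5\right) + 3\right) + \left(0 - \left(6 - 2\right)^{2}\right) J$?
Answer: $0$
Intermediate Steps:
$V{\left(j,a \right)} = 12 + 4 j$ ($V{\left(j,a \right)} = 4 \left(3 + j\right) = 12 + 4 j$)
$J = 0$ ($J = 0 \left(12 + 4 \left(-4\right)\right) 0 = 0 \left(12 - 16\right) 0 = 0 \left(-4\right) 0 = 0 \cdot 0 = 0$)
$\left(\left(2 - 5\right) + 3\right) + \left(0 - \left(6 - 2\right)^{2}\right) J = \left(\left(2 - 5\right) + 3\right) + \left(0 - \left(6 - 2\right)^{2}\right) 0 = \left(-3 + 3\right) + \left(0 - 4^{2}\right) 0 = 0 + \left(0 - 16\right) 0 = 0 - 0 = 0 + 0 = 0$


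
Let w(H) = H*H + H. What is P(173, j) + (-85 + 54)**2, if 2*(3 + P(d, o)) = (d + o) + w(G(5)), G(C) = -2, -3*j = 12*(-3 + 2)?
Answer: 2095/2 ≈ 1047.5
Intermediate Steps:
j = 4 (j = -4*(-3 + 2) = -4*(-1) = -1/3*(-12) = 4)
w(H) = H + H**2 (w(H) = H**2 + H = H + H**2)
P(d, o) = -2 + d/2 + o/2 (P(d, o) = -3 + ((d + o) - 2*(1 - 2))/2 = -3 + ((d + o) - 2*(-1))/2 = -3 + ((d + o) + 2)/2 = -3 + (2 + d + o)/2 = -3 + (1 + d/2 + o/2) = -2 + d/2 + o/2)
P(173, j) + (-85 + 54)**2 = (-2 + (1/2)*173 + (1/2)*4) + (-85 + 54)**2 = (-2 + 173/2 + 2) + (-31)**2 = 173/2 + 961 = 2095/2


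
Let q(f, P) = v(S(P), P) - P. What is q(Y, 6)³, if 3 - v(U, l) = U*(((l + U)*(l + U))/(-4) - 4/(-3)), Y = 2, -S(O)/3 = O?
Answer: -246491883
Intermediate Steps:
S(O) = -3*O
v(U, l) = 3 - U*(4/3 - (U + l)²/4) (v(U, l) = 3 - U*(((l + U)*(l + U))/(-4) - 4/(-3)) = 3 - U*(((U + l)*(U + l))*(-¼) - 4*(-⅓)) = 3 - U*((U + l)²*(-¼) + 4/3) = 3 - U*(-(U + l)²/4 + 4/3) = 3 - U*(4/3 - (U + l)²/4))
q(f, P) = 3 - 3*P³ + 3*P (q(f, P) = (3 - (-4)*P + (-3*P)*(-3*P + P)²/4) - P = (3 + 4*P + (-3*P)*(-2*P)²/4) - P = (3 + 4*P + (-3*P)*(4*P²)/4) - P = (3 + 4*P - 3*P³) - P = (3 - 3*P³ + 4*P) - P = 3 - 3*P³ + 3*P)
q(Y, 6)³ = (3 - 3*6³ + 3*6)³ = (3 - 3*216 + 18)³ = (3 - 648 + 18)³ = (-627)³ = -246491883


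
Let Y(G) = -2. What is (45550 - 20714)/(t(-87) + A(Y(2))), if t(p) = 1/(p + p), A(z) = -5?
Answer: -4321464/871 ≈ -4961.5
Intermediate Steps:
t(p) = 1/(2*p)
(45550 - 20714)/(t(-87) + A(Y(2))) = (45550 - 20714)/((½)/(-87) - 5) = 24836/((½)*(-1/87) - 5) = 24836/(-1/174 - 5) = 24836/(-871/174) = 24836*(-174/871) = -4321464/871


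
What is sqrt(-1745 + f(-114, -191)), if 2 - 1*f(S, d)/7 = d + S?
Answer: 2*sqrt(101) ≈ 20.100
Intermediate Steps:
f(S, d) = 14 - 7*S - 7*d (f(S, d) = 14 - 7*(d + S) = 14 - 7*(S + d) = 14 + (-7*S - 7*d) = 14 - 7*S - 7*d)
sqrt(-1745 + f(-114, -191)) = sqrt(-1745 + (14 - 7*(-114) - 7*(-191))) = sqrt(-1745 + (14 + 798 + 1337)) = sqrt(-1745 + 2149) = sqrt(404) = 2*sqrt(101)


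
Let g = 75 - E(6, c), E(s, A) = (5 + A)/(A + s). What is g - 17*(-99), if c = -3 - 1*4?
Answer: 1756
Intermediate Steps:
c = -7 (c = -3 - 4 = -7)
E(s, A) = (5 + A)/(A + s)
g = 73 (g = 75 - (5 - 7)/(-7 + 6) = 75 - (-2)/(-1) = 75 - (-1)*(-2) = 75 - 1*2 = 75 - 2 = 73)
g - 17*(-99) = 73 - 17*(-99) = 73 + 1683 = 1756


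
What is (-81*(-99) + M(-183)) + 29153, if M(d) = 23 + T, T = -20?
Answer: 37175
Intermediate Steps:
M(d) = 3 (M(d) = 23 - 20 = 3)
(-81*(-99) + M(-183)) + 29153 = (-81*(-99) + 3) + 29153 = (8019 + 3) + 29153 = 8022 + 29153 = 37175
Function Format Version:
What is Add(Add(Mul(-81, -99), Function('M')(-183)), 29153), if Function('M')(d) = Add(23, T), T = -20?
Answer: 37175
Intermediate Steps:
Function('M')(d) = 3 (Function('M')(d) = Add(23, -20) = 3)
Add(Add(Mul(-81, -99), Function('M')(-183)), 29153) = Add(Add(Mul(-81, -99), 3), 29153) = Add(Add(8019, 3), 29153) = Add(8022, 29153) = 37175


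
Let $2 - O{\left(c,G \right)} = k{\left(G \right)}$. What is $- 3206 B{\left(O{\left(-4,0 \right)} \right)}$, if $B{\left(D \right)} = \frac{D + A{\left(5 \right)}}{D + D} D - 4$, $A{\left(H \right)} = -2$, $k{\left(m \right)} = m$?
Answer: $12824$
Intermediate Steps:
$O{\left(c,G \right)} = 2 - G$
$B{\left(D \right)} = -5 + \frac{D}{2}$ ($B{\left(D \right)} = \frac{D - 2}{D + D} D - 4 = \frac{-2 + D}{2 D} D - 4 = \left(-1 + \frac{D}{2}\right) - 4 = -5 + \frac{D}{2}$)
$- 3206 B{\left(O{\left(-4,0 \right)} \right)} = - 3206 \left(-5 + \frac{2 - 0}{2}\right) = - 3206 \left(-5 + \frac{2 + 0}{2}\right) = - 3206 \left(-5 + \frac{1}{2} \cdot 2\right) = - 3206 \left(-5 + 1\right) = \left(-3206\right) \left(-4\right) = 12824$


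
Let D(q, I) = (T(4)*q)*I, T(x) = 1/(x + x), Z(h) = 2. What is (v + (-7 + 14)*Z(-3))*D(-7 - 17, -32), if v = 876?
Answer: 85440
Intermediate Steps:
T(x) = 1/(2*x)
D(q, I) = I*q/8 (D(q, I) = (((1/2)/4)*q)*I = (((1/2)*(1/4))*q)*I = (q/8)*I = I*q/8)
(v + (-7 + 14)*Z(-3))*D(-7 - 17, -32) = (876 + (-7 + 14)*2)*((1/8)*(-32)*(-7 - 17)) = (876 + 7*2)*((1/8)*(-32)*(-24)) = (876 + 14)*96 = 890*96 = 85440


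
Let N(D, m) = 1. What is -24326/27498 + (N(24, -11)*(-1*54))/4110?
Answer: -8455396/9418065 ≈ -0.89779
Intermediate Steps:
-24326/27498 + (N(24, -11)*(-1*54))/4110 = -24326/27498 + (1*(-1*54))/4110 = -24326*1/27498 + (1*(-54))*(1/4110) = -12163/13749 - 54*1/4110 = -12163/13749 - 9/685 = -8455396/9418065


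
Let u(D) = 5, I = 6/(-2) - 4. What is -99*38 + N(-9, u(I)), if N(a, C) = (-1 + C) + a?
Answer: -3767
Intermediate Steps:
I = -7 (I = 6*(-½) - 4 = -3 - 4 = -7)
N(a, C) = -1 + C + a
-99*38 + N(-9, u(I)) = -99*38 + (-1 + 5 - 9) = -3762 - 5 = -3767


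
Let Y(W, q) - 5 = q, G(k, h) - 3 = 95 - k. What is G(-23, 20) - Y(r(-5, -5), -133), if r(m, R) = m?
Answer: 249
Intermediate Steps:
G(k, h) = 98 - k (G(k, h) = 3 + (95 - k) = 98 - k)
Y(W, q) = 5 + q
G(-23, 20) - Y(r(-5, -5), -133) = (98 - 1*(-23)) - (5 - 133) = (98 + 23) - 1*(-128) = 121 + 128 = 249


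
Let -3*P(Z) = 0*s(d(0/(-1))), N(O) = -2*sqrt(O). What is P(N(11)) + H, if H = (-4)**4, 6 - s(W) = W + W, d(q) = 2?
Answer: 256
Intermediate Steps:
s(W) = 6 - 2*W (s(W) = 6 - (W + W) = 6 - 2*W)
H = 256
P(Z) = 0 (P(Z) = -0*(6 - 2*2) = -0*(6 - 4) = -0*2 = -1/3*0 = 0)
P(N(11)) + H = 0 + 256 = 256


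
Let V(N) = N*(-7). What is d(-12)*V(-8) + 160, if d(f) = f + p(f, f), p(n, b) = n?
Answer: -1184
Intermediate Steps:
d(f) = 2*f (d(f) = f + f = 2*f)
V(N) = -7*N
d(-12)*V(-8) + 160 = (2*(-12))*(-7*(-8)) + 160 = -24*56 + 160 = -1344 + 160 = -1184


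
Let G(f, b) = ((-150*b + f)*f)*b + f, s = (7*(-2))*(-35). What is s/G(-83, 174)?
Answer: 490/378134803 ≈ 1.2958e-6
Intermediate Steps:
s = 490 (s = -14*(-35) = 490)
G(f, b) = f + b*f*(f - 150*b) (G(f, b) = ((f - 150*b)*f)*b + f = (f*(f - 150*b))*b + f = b*f*(f - 150*b) + f = f + b*f*(f - 150*b))
s/G(-83, 174) = 490/((-83*(1 - 150*174² + 174*(-83)))) = 490/((-83*(1 - 150*30276 - 14442))) = 490/((-83*(1 - 4541400 - 14442))) = 490/((-83*(-4555841))) = 490/378134803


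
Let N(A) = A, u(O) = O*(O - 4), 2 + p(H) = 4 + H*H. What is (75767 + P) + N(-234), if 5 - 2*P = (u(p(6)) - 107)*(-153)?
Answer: 166188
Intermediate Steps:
p(H) = 2 + H² (p(H) = -2 + (4 + H*H) = -2 + (4 + H²) = 2 + H²)
u(O) = O*(-4 + O)
P = 90655 (P = 5/2 - ((2 + 6²)*(-4 + (2 + 6²)) - 107)*(-153)/2 = 5/2 - ((2 + 36)*(-4 + (2 + 36)) - 107)*(-153)/2 = 5/2 - (38*(-4 + 38) - 107)*(-153)/2 = 5/2 - (38*34 - 107)*(-153)/2 = 5/2 - (1292 - 107)*(-153)/2 = 5/2 - 1185*(-153)/2 = 5/2 - ½*(-181305) = 5/2 + 181305/2 = 90655)
(75767 + P) + N(-234) = (75767 + 90655) - 234 = 166422 - 234 = 166188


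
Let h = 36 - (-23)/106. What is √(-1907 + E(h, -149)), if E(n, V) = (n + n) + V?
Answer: 3*I*√619093/53 ≈ 44.537*I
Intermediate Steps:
h = 3839/106 (h = 36 - (-23)/106 = 36 - 1*(-23/106) = 36 + 23/106 = 3839/106 ≈ 36.217)
E(n, V) = V + 2*n (E(n, V) = 2*n + V = V + 2*n)
√(-1907 + E(h, -149)) = √(-1907 + (-149 + 2*(3839/106))) = √(-1907 + (-149 + 3839/53)) = √(-1907 - 4058/53) = √(-105129/53) = 3*I*√619093/53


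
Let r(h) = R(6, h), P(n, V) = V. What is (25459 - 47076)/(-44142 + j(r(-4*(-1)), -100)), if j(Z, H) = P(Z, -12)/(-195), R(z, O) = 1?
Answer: 1405105/2869226 ≈ 0.48972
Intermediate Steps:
r(h) = 1
j(Z, H) = 4/65 (j(Z, H) = -12/(-195) = -12*(-1/195) = 4/65)
(25459 - 47076)/(-44142 + j(r(-4*(-1)), -100)) = (25459 - 47076)/(-44142 + 4/65) = -21617/(-2869226/65) = -21617*(-65/2869226) = 1405105/2869226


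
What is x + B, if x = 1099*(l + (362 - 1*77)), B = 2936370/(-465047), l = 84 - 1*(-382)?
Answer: 383823140033/465047 ≈ 8.2534e+5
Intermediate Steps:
l = 466 (l = 84 + 382 = 466)
B = -2936370/465047 (B = 2936370*(-1/465047) = -2936370/465047 ≈ -6.3141)
x = 825349 (x = 1099*(466 + (362 - 1*77)) = 1099*(466 + (362 - 77)) = 1099*(466 + 285) = 1099*751 = 825349)
x + B = 825349 - 2936370/465047 = 383823140033/465047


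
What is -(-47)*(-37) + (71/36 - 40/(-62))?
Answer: -1937803/1116 ≈ -1736.4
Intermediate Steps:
-(-47)*(-37) + (71/36 - 40/(-62)) = -47*37 + (71*(1/36) - 40*(-1/62)) = -1739 + (71/36 + 20/31) = -1739 + 2921/1116 = -1937803/1116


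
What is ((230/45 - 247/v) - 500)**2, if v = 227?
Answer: 1026738384961/4173849 ≈ 2.4599e+5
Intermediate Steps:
((230/45 - 247/v) - 500)**2 = ((230/45 - 247/227) - 500)**2 = ((230*(1/45) - 247*1/227) - 500)**2 = ((46/9 - 247/227) - 500)**2 = (8219/2043 - 500)**2 = (-1013281/2043)**2 = 1026738384961/4173849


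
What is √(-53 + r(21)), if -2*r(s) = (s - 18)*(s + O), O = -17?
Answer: I*√59 ≈ 7.6811*I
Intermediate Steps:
r(s) = -(-18 + s)*(-17 + s)/2 (r(s) = -(s - 18)*(s - 17)/2 = -(-18 + s)*(-17 + s)/2)
√(-53 + r(21)) = √(-53 + (-153 - ½*21² + (35/2)*21)) = √(-53 + (-153 - ½*441 + 735/2)) = √(-53 + (-153 - 441/2 + 735/2)) = √(-53 - 6) = √(-59) = I*√59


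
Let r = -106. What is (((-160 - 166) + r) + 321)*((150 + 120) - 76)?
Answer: -21534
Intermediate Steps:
(((-160 - 166) + r) + 321)*((150 + 120) - 76) = (((-160 - 166) - 106) + 321)*((150 + 120) - 76) = ((-326 - 106) + 321)*(270 - 76) = (-432 + 321)*194 = -111*194 = -21534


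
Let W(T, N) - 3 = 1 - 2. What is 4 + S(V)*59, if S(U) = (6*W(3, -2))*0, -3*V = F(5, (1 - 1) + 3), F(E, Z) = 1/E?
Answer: 4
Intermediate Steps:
W(T, N) = 2 (W(T, N) = 3 + (1 - 2) = 3 - 1 = 2)
V = -1/15 (V = -⅓/5 = -⅓*⅕ = -1/15 ≈ -0.066667)
S(U) = 0 (S(U) = (6*2)*0 = 12*0 = 0)
4 + S(V)*59 = 4 + 0*59 = 4 + 0 = 4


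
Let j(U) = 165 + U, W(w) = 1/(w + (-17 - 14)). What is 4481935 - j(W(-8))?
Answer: 174789031/39 ≈ 4.4818e+6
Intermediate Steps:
W(w) = 1/(-31 + w) (W(w) = 1/(w - 31) = 1/(-31 + w))
4481935 - j(W(-8)) = 4481935 - (165 + 1/(-31 - 8)) = 4481935 - (165 + 1/(-39)) = 4481935 - (165 - 1/39) = 4481935 - 1*6434/39 = 4481935 - 6434/39 = 174789031/39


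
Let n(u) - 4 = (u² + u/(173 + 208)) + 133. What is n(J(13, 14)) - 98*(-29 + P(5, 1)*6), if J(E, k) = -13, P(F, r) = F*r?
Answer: 79235/381 ≈ 207.97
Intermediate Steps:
n(u) = 137 + u² + u/381 (n(u) = 4 + ((u² + u/(173 + 208)) + 133) = 4 + ((u² + u/381) + 133) = 4 + (133 + u² + u/381) = 137 + u² + u/381)
n(J(13, 14)) - 98*(-29 + P(5, 1)*6) = (137 + (-13)² + (1/381)*(-13)) - 98*(-29 + (5*1)*6) = (137 + 169 - 13/381) - 98*(-29 + 5*6) = 116573/381 - 98*(-29 + 30) = 116573/381 - 98 = 79235/381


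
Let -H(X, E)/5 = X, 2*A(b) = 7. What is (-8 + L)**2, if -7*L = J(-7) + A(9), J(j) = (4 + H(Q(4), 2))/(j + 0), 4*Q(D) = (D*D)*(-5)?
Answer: 390625/9604 ≈ 40.673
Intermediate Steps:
A(b) = 7/2 (A(b) = (1/2)*7 = 7/2)
Q(D) = -5*D**2/4 (Q(D) = ((D*D)*(-5))/4 = (D**2*(-5))/4 = (-5*D**2)/4 = -5*D**2/4)
H(X, E) = -5*X
J(j) = 104/j (J(j) = (4 - (-25)*4**2/4)/(j + 0) = (4 - (-25)*16/4)/j = (4 - 5*(-20))/j = (4 + 100)/j = 104/j)
L = 159/98 (L = -(104/(-7) + 7/2)/7 = -(104*(-1/7) + 7/2)/7 = -(-104/7 + 7/2)/7 = -1/7*(-159/14) = 159/98 ≈ 1.6224)
(-8 + L)**2 = (-8 + 159/98)**2 = (-625/98)**2 = 390625/9604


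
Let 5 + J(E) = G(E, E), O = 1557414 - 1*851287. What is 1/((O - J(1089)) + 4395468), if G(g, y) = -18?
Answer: 1/5101618 ≈ 1.9602e-7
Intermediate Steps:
O = 706127 (O = 1557414 - 851287 = 706127)
J(E) = -23 (J(E) = -5 - 18 = -23)
1/((O - J(1089)) + 4395468) = 1/((706127 - 1*(-23)) + 4395468) = 1/((706127 + 23) + 4395468) = 1/(706150 + 4395468) = 1/5101618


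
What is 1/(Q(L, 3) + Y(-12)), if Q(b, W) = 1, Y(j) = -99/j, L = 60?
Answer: 4/37 ≈ 0.10811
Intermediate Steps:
1/(Q(L, 3) + Y(-12)) = 1/(1 - 99/(-12)) = 1/(1 - 99*(-1/12)) = 1/(1 + 33/4) = 1/(37/4) = 4/37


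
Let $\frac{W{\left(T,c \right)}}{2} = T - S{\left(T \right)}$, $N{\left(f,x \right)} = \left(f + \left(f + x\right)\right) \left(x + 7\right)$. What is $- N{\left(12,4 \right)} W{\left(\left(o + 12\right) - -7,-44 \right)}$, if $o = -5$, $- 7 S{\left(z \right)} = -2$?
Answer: $-8448$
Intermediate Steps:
$S{\left(z \right)} = \frac{2}{7}$ ($S{\left(z \right)} = \left(- \frac{1}{7}\right) \left(-2\right) = \frac{2}{7}$)
$N{\left(f,x \right)} = \left(7 + x\right) \left(x + 2 f\right)$ ($N{\left(f,x \right)} = \left(x + 2 f\right) \left(7 + x\right) = \left(7 + x\right) \left(x + 2 f\right)$)
$W{\left(T,c \right)} = - \frac{4}{7} + 2 T$ ($W{\left(T,c \right)} = 2 \left(T - \frac{2}{7}\right) = 2 \left(- \frac{2}{7} + T\right) = - \frac{4}{7} + 2 T$)
$- N{\left(12,4 \right)} W{\left(\left(o + 12\right) - -7,-44 \right)} = - (4^{2} + 7 \cdot 4 + 14 \cdot 12 + 2 \cdot 12 \cdot 4) \left(- \frac{4}{7} + 2 \left(\left(-5 + 12\right) - -7\right)\right) = - (16 + 28 + 168 + 96) \left(- \frac{4}{7} + 2 \left(7 + 7\right)\right) = \left(-1\right) 308 \left(- \frac{4}{7} + 2 \cdot 14\right) = - 308 \left(- \frac{4}{7} + 28\right) = \left(-308\right) \frac{192}{7} = -8448$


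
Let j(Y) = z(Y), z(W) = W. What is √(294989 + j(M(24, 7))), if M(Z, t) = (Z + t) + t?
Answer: 31*√307 ≈ 543.16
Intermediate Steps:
M(Z, t) = Z + 2*t
j(Y) = Y
√(294989 + j(M(24, 7))) = √(294989 + (24 + 2*7)) = √(294989 + (24 + 14)) = √(294989 + 38) = √295027 = 31*√307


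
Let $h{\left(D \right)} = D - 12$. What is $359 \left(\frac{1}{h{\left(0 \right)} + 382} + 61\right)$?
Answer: $\frac{8102989}{370} \approx 21900.0$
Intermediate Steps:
$h{\left(D \right)} = -12 + D$ ($h{\left(D \right)} = D - 12 = -12 + D$)
$359 \left(\frac{1}{h{\left(0 \right)} + 382} + 61\right) = 359 \left(\frac{1}{\left(-12 + 0\right) + 382} + 61\right) = 359 \left(\frac{1}{-12 + 382} + 61\right) = 359 \left(\frac{1}{370} + 61\right) = 359 \cdot \frac{22571}{370} = \frac{8102989}{370}$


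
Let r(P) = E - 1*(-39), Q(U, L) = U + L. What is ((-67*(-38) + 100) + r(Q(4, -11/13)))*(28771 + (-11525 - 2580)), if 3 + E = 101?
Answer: 40815478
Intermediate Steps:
E = 98 (E = -3 + 101 = 98)
Q(U, L) = L + U
r(P) = 137 (r(P) = 98 - 1*(-39) = 98 + 39 = 137)
((-67*(-38) + 100) + r(Q(4, -11/13)))*(28771 + (-11525 - 2580)) = ((-67*(-38) + 100) + 137)*(28771 + (-11525 - 2580)) = ((2546 + 100) + 137)*(28771 - 14105) = (2646 + 137)*14666 = 2783*14666 = 40815478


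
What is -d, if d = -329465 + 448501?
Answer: -119036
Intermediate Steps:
d = 119036
-d = -1*119036 = -119036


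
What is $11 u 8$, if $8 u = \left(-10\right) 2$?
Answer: $-220$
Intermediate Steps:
$u = - \frac{5}{2}$ ($u = \frac{\left(-10\right) 2}{8} = \frac{1}{8} \left(-20\right) = - \frac{5}{2} \approx -2.5$)
$11 u 8 = 11 \left(- \frac{5}{2}\right) 8 = \left(- \frac{55}{2}\right) 8 = -220$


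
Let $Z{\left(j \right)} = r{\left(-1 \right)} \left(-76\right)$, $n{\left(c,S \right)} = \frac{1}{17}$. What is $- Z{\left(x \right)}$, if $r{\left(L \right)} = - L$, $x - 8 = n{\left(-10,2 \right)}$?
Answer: $76$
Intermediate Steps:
$n{\left(c,S \right)} = \frac{1}{17}$
$x = \frac{137}{17}$ ($x = 8 + \frac{1}{17} = \frac{137}{17} \approx 8.0588$)
$Z{\left(j \right)} = -76$ ($Z{\left(j \right)} = \left(-1\right) \left(-1\right) \left(-76\right) = 1 \left(-76\right) = -76$)
$- Z{\left(x \right)} = \left(-1\right) \left(-76\right) = 76$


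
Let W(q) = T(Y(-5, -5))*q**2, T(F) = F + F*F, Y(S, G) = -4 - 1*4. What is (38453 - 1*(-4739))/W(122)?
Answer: 5399/104188 ≈ 0.051820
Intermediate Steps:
Y(S, G) = -8 (Y(S, G) = -4 - 4 = -8)
T(F) = F + F**2
W(q) = 56*q**2 (W(q) = (-8*(1 - 8))*q**2 = (-8*(-7))*q**2 = 56*q**2)
(38453 - 1*(-4739))/W(122) = (38453 - 1*(-4739))/((56*122**2)) = (38453 + 4739)/((56*14884)) = 43192/833504 = 43192*(1/833504) = 5399/104188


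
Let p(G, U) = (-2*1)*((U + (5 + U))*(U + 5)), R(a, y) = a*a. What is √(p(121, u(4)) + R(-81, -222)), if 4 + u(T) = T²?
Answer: 5*√223 ≈ 74.666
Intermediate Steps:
u(T) = -4 + T²
R(a, y) = a²
p(G, U) = -2*(5 + U)*(5 + 2*U) (p(G, U) = -2*(5 + 2*U)*(5 + U) = -2*(5 + U)*(5 + 2*U))
√(p(121, u(4)) + R(-81, -222)) = √((-50 - 30*(-4 + 4²) - 4*(-4 + 4²)²) + (-81)²) = √((-50 - 30*(-4 + 16) - 4*(-4 + 16)²) + 6561) = √((-50 - 30*12 - 4*12²) + 6561) = √((-50 - 360 - 4*144) + 6561) = √((-50 - 360 - 576) + 6561) = √(-986 + 6561) = √5575 = 5*√223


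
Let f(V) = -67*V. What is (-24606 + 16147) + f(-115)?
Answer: -754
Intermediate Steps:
(-24606 + 16147) + f(-115) = (-24606 + 16147) - 67*(-115) = -8459 + 7705 = -754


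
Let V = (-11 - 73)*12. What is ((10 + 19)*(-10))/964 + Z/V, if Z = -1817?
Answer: 364817/242928 ≈ 1.5017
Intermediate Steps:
V = -1008 (V = -84*12 = -1008)
((10 + 19)*(-10))/964 + Z/V = ((10 + 19)*(-10))/964 - 1817/(-1008) = (29*(-10))*(1/964) - 1817*(-1/1008) = -290*1/964 + 1817/1008 = -145/482 + 1817/1008 = 364817/242928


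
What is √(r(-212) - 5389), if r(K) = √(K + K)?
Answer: √(-5389 + 2*I*√106) ≈ 0.1403 + 73.41*I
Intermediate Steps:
r(K) = √2*√K (r(K) = √(2*K) = √2*√K)
√(r(-212) - 5389) = √(√2*√(-212) - 5389) = √(√2*(2*I*√53) - 5389) = √(2*I*√106 - 5389) = √(-5389 + 2*I*√106)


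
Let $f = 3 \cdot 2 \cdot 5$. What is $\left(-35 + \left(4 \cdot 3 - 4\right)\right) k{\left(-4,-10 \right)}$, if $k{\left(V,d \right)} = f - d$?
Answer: $-1080$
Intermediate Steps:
$f = 30$ ($f = 6 \cdot 5 = 30$)
$k{\left(V,d \right)} = 30 - d$
$\left(-35 + \left(4 \cdot 3 - 4\right)\right) k{\left(-4,-10 \right)} = \left(-35 + \left(4 \cdot 3 - 4\right)\right) \left(30 - -10\right) = \left(-35 + \left(12 - 4\right)\right) \left(30 + 10\right) = \left(-35 + 8\right) 40 = \left(-27\right) 40 = -1080$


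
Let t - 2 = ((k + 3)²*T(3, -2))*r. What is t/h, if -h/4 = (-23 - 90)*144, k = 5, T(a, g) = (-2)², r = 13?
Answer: 185/3616 ≈ 0.051162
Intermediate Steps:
T(a, g) = 4
h = 65088 (h = -4*(-23 - 90)*144 = -(-452)*144 = -4*(-16272) = 65088)
t = 3330 (t = 2 + ((5 + 3)²*4)*13 = 2 + (8²*4)*13 = 2 + (64*4)*13 = 2 + 256*13 = 2 + 3328 = 3330)
t/h = 3330/65088 = 3330*(1/65088) = 185/3616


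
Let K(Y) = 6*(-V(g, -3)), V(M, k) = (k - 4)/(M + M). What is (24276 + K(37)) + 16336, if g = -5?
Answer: 203039/5 ≈ 40608.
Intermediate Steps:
V(M, k) = (-4 + k)/(2*M) (V(M, k) = (-4 + k)/((2*M)) = (-4 + k)*(1/(2*M)) = (-4 + k)/(2*M))
K(Y) = -21/5 (K(Y) = 6*(-(-4 - 3)/(2*(-5))) = 6*(-(-1)*(-7)/(2*5)) = 6*(-1*7/10) = 6*(-7/10) = -21/5)
(24276 + K(37)) + 16336 = (24276 - 21/5) + 16336 = 121359/5 + 16336 = 203039/5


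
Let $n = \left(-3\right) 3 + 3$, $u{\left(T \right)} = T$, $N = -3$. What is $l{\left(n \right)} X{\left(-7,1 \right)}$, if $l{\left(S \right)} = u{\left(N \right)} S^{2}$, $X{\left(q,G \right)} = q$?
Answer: $756$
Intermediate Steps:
$n = -6$ ($n = -9 + 3 = -6$)
$l{\left(S \right)} = - 3 S^{2}$
$l{\left(n \right)} X{\left(-7,1 \right)} = - 3 \left(-6\right)^{2} \left(-7\right) = \left(-3\right) 36 \left(-7\right) = \left(-108\right) \left(-7\right) = 756$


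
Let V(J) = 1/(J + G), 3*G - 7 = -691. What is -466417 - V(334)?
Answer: -49440203/106 ≈ -4.6642e+5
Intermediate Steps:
G = -228 (G = 7/3 + (1/3)*(-691) = 7/3 - 691/3 = -228)
V(J) = 1/(-228 + J) (V(J) = 1/(J - 228) = 1/(-228 + J))
-466417 - V(334) = -466417 - 1/(-228 + 334) = -466417 - 1/106 = -49440203/106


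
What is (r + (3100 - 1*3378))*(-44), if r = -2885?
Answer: 139172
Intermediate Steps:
(r + (3100 - 1*3378))*(-44) = (-2885 + (3100 - 1*3378))*(-44) = (-2885 + (3100 - 3378))*(-44) = (-2885 - 278)*(-44) = -3163*(-44) = 139172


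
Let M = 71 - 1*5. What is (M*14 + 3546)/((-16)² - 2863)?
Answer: -1490/869 ≈ -1.7146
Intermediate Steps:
M = 66 (M = 71 - 5 = 66)
(M*14 + 3546)/((-16)² - 2863) = (66*14 + 3546)/((-16)² - 2863) = (924 + 3546)/(256 - 2863) = 4470/(-2607) = 4470*(-1/2607) = -1490/869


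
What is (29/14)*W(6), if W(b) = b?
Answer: 87/7 ≈ 12.429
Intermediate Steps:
(29/14)*W(6) = (29/14)*6 = 87/7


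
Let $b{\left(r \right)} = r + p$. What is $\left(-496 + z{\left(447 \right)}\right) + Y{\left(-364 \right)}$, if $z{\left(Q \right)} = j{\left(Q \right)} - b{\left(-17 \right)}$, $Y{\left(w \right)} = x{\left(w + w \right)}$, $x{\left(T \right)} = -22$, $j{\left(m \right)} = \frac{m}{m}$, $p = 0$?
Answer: $-500$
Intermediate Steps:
$j{\left(m \right)} = 1$
$b{\left(r \right)} = r$ ($b{\left(r \right)} = r + 0 = r$)
$Y{\left(w \right)} = -22$
$z{\left(Q \right)} = 18$ ($z{\left(Q \right)} = 1 - -17 = 1 + 17 = 18$)
$\left(-496 + z{\left(447 \right)}\right) + Y{\left(-364 \right)} = \left(-496 + 18\right) - 22 = -478 - 22 = -500$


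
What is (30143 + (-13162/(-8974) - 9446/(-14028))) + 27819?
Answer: 37229323799/642282 ≈ 57964.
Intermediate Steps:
(30143 + (-13162/(-8974) - 9446/(-14028))) + 27819 = (30143 + (-13162*(-1/8974) - 9446*(-1/14028))) + 27819 = (30143 + (6581/4487 + 4723/7014)) + 27819 = (30143 + 1374515/642282) + 27819 = 19361680841/642282 + 27819 = 37229323799/642282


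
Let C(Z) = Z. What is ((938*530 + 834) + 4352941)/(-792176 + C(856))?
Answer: -970183/158264 ≈ -6.1302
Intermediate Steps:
((938*530 + 834) + 4352941)/(-792176 + C(856)) = ((938*530 + 834) + 4352941)/(-792176 + 856) = ((497140 + 834) + 4352941)/(-791320) = (497974 + 4352941)*(-1/791320) = 4850915*(-1/791320) = -970183/158264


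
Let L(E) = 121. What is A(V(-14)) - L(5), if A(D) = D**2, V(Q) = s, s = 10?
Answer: -21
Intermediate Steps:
V(Q) = 10
A(V(-14)) - L(5) = 10**2 - 1*121 = 100 - 121 = -21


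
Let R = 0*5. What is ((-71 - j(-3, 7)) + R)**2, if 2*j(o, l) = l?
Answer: 22201/4 ≈ 5550.3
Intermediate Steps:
j(o, l) = l/2
R = 0
((-71 - j(-3, 7)) + R)**2 = ((-71 - 7/2) + 0)**2 = (-149/2 + 0)**2 = (-149/2)**2 = 22201/4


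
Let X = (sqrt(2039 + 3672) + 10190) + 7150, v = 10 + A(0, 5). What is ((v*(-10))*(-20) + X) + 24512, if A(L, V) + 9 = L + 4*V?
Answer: 46052 + sqrt(5711) ≈ 46128.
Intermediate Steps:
A(L, V) = -9 + L + 4*V (A(L, V) = -9 + (L + 4*V) = -9 + L + 4*V)
v = 21 (v = 10 + (-9 + 0 + 4*5) = 10 + (-9 + 0 + 20) = 10 + 11 = 21)
X = 17340 + sqrt(5711) (X = (sqrt(5711) + 10190) + 7150 = (10190 + sqrt(5711)) + 7150 = 17340 + sqrt(5711) ≈ 17416.)
((v*(-10))*(-20) + X) + 24512 = ((21*(-10))*(-20) + (17340 + sqrt(5711))) + 24512 = (-210*(-20) + (17340 + sqrt(5711))) + 24512 = (4200 + (17340 + sqrt(5711))) + 24512 = (21540 + sqrt(5711)) + 24512 = 46052 + sqrt(5711)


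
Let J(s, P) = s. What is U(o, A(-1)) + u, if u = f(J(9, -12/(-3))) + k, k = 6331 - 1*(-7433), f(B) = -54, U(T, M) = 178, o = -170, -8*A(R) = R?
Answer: 13888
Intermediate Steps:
A(R) = -R/8
k = 13764 (k = 6331 + 7433 = 13764)
u = 13710 (u = -54 + 13764 = 13710)
U(o, A(-1)) + u = 178 + 13710 = 13888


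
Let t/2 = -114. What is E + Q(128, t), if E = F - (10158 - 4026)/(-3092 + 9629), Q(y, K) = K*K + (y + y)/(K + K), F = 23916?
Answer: 9426821464/124203 ≈ 75899.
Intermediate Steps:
t = -228 (t = 2*(-114) = -228)
Q(y, K) = K**2 + y/K (Q(y, K) = K**2 + (2*y)/((2*K)) = K**2 + (2*y)*(1/(2*K)) = K**2 + y/K)
E = 52110920/2179 (E = 23916 - (10158 - 4026)/(-3092 + 9629) = 23916 - 6132/6537 = 23916 - 1*2044/2179 = 23916 - 2044/2179 = 52110920/2179 ≈ 23915.)
E + Q(128, t) = 52110920/2179 + (128 + (-228)**3)/(-228) = 52110920/2179 - (128 - 11852352)/228 = 52110920/2179 - 1/228*(-11852224) = 52110920/2179 + 2963056/57 = 9426821464/124203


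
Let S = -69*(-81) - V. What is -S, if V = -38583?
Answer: -44172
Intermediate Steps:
S = 44172 (S = -69*(-81) - 1*(-38583) = 5589 + 38583 = 44172)
-S = -1*44172 = -44172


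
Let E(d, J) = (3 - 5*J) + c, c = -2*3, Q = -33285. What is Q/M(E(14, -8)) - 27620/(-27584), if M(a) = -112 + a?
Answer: 15336749/34480 ≈ 444.80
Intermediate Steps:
c = -6
E(d, J) = -3 - 5*J (E(d, J) = (3 - 5*J) - 6 = -3 - 5*J)
Q/M(E(14, -8)) - 27620/(-27584) = -33285/(-112 + (-3 - 5*(-8))) - 27620/(-27584) = -33285/(-112 + (-3 + 40)) - 27620*(-1/27584) = -33285/(-112 + 37) + 6905/6896 = -33285/(-75) + 6905/6896 = -33285*(-1/75) + 6905/6896 = 2219/5 + 6905/6896 = 15336749/34480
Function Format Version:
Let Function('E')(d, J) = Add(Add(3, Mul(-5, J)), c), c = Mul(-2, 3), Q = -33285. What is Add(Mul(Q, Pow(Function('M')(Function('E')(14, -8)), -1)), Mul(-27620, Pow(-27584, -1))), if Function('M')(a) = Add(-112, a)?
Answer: Rational(15336749, 34480) ≈ 444.80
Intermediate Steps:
c = -6
Function('E')(d, J) = Add(-3, Mul(-5, J)) (Function('E')(d, J) = Add(Add(3, Mul(-5, J)), -6) = Add(-3, Mul(-5, J)))
Add(Mul(Q, Pow(Function('M')(Function('E')(14, -8)), -1)), Mul(-27620, Pow(-27584, -1))) = Add(Mul(-33285, Pow(Add(-112, Add(-3, Mul(-5, -8))), -1)), Mul(-27620, Pow(-27584, -1))) = Add(Mul(-33285, Pow(Add(-112, Add(-3, 40)), -1)), Mul(-27620, Rational(-1, 27584))) = Add(Mul(-33285, Pow(Add(-112, 37), -1)), Rational(6905, 6896)) = Add(Mul(-33285, Pow(-75, -1)), Rational(6905, 6896)) = Add(Mul(-33285, Rational(-1, 75)), Rational(6905, 6896)) = Add(Rational(2219, 5), Rational(6905, 6896)) = Rational(15336749, 34480)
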